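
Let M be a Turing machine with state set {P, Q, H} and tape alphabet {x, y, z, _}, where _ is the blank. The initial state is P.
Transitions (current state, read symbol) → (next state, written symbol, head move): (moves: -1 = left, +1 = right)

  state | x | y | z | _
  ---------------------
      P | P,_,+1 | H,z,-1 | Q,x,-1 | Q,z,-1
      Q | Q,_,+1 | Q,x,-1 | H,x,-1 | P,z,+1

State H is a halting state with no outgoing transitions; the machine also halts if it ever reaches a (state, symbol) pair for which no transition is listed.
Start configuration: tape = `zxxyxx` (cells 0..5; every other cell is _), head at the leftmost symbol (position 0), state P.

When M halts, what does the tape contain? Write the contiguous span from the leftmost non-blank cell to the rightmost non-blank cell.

P | _[z]xxyxx   read z → write x, move -1, go to Q
Q | [_]xxxyxx   read _ → write z, move +1, go to P
P | z[x]xxyxx   read x → write _, move +1, go to P
P | z_[x]xyxx   read x → write _, move +1, go to P
P | z__[x]yxx   read x → write _, move +1, go to P
P | z___[y]xx   read y → write z, move -1, go to H
H | z__[_]zxx
The non-blank tape span at halt is z___zxx.

z___zxx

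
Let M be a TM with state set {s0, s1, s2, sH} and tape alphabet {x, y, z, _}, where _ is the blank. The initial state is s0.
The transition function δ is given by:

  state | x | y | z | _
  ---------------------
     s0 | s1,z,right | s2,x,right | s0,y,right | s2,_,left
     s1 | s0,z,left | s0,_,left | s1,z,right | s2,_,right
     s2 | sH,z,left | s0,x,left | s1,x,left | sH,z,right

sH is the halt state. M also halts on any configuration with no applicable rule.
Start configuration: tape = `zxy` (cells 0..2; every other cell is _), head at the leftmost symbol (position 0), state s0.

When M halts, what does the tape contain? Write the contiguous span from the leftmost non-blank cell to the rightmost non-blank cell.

s0 | [z]xy   read z → write y, move right, go to s0
s0 | y[x]y   read x → write z, move right, go to s1
s1 | yz[y]   read y → write _, move left, go to s0
s0 | y[z]_   read z → write y, move right, go to s0
s0 | yy[_]   read _ → write _, move left, go to s2
s2 | y[y]_   read y → write x, move left, go to s0
s0 | [y]x_   read y → write x, move right, go to s2
s2 | x[x]_   read x → write z, move left, go to sH
sH | [x]z_
The non-blank tape span at halt is xz.

xz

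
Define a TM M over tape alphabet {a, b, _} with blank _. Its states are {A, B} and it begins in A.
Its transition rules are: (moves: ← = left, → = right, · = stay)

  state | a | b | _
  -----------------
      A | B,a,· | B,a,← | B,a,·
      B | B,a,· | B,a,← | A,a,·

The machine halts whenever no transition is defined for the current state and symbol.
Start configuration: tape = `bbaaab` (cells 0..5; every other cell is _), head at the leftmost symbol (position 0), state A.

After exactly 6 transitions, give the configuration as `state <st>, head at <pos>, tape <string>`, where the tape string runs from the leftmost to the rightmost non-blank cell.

state B, head at -1, tape aabaaab

A | _[b]baaab   read b → write a, move ←, go to B
B | [_]abaaab   read _ → write a, move ·, go to A
A | [a]abaaab   read a → write a, move ·, go to B
B | [a]abaaab   read a → write a, move ·, go to B
B | [a]abaaab   read a → write a, move ·, go to B
B | [a]abaaab   read a → write a, move ·, go to B
B | [a]abaaab
After 6 steps: state B, head at -1, tape aabaaab.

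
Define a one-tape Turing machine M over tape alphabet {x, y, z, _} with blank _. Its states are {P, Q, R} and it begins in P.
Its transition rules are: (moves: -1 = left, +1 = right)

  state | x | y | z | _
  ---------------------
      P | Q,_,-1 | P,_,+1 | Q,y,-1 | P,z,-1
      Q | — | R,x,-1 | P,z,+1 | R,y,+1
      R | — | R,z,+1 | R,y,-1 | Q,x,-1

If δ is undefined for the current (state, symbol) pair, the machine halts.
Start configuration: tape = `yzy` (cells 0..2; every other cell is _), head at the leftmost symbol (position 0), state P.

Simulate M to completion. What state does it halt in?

R

state=P head=0 tape=[y]zy__   (P,y)→(P,_,+1)
state=P head=1 tape=_[z]y__   (P,z)→(Q,y,-1)
state=Q head=0 tape=[_]yy__   (Q,_)→(R,y,+1)
state=R head=1 tape=y[y]y__   (R,y)→(R,z,+1)
state=R head=2 tape=yz[y]__   (R,y)→(R,z,+1)
state=R head=3 tape=yzz[_]_   (R,_)→(Q,x,-1)
state=Q head=2 tape=yz[z]x_   (Q,z)→(P,z,+1)
state=P head=3 tape=yzz[x]_   (P,x)→(Q,_,-1)
state=Q head=2 tape=yz[z]__   (Q,z)→(P,z,+1)
state=P head=3 tape=yzz[_]_   (P,_)→(P,z,-1)
state=P head=2 tape=yz[z]z_   (P,z)→(Q,y,-1)
state=Q head=1 tape=y[z]yz_   (Q,z)→(P,z,+1)
state=P head=2 tape=yz[y]z_   (P,y)→(P,_,+1)
state=P head=3 tape=yz_[z]_   (P,z)→(Q,y,-1)
state=Q head=2 tape=yz[_]y_   (Q,_)→(R,y,+1)
state=R head=3 tape=yzy[y]_   (R,y)→(R,z,+1)
state=R head=4 tape=yzyz[_]   (R,_)→(Q,x,-1)
state=Q head=3 tape=yzy[z]x   (Q,z)→(P,z,+1)
state=P head=4 tape=yzyz[x]   (P,x)→(Q,_,-1)
state=Q head=3 tape=yzy[z]_   (Q,z)→(P,z,+1)
state=P head=4 tape=yzyz[_]   (P,_)→(P,z,-1)
state=P head=3 tape=yzy[z]z   (P,z)→(Q,y,-1)
state=Q head=2 tape=yz[y]yz   (Q,y)→(R,x,-1)
state=R head=1 tape=y[z]xyz   (R,z)→(R,y,-1)
state=R head=0 tape=[y]yxyz   (R,y)→(R,z,+1)
state=R head=1 tape=z[y]xyz   (R,y)→(R,z,+1)
state=R head=2 tape=zz[x]yz
No transition is defined for (R, x); M halts in state R.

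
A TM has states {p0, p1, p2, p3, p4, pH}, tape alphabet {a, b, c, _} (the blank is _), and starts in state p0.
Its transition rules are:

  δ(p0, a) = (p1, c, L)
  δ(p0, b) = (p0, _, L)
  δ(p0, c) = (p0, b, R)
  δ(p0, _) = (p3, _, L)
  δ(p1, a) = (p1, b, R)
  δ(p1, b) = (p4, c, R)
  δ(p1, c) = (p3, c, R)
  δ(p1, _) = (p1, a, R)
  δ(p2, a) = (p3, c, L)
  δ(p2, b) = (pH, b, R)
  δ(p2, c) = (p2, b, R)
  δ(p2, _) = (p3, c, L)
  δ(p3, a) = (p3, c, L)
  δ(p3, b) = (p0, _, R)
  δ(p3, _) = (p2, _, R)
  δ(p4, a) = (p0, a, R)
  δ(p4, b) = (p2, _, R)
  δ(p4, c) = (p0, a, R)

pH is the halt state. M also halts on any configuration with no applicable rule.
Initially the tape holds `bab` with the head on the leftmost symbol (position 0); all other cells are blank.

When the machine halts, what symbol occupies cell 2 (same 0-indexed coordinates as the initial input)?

_

p0 | __[b]ab   read b → write _, move L, go to p0
p0 | _[_]_ab   read _ → write _, move L, go to p3
p3 | [_]__ab   read _ → write _, move R, go to p2
p2 | _[_]_ab   read _ → write c, move L, go to p3
p3 | [_]c_ab   read _ → write _, move R, go to p2
p2 | _[c]_ab   read c → write b, move R, go to p2
p2 | _b[_]ab   read _ → write c, move L, go to p3
p3 | _[b]cab   read b → write _, move R, go to p0
p0 | __[c]ab   read c → write b, move R, go to p0
p0 | __b[a]b   read a → write c, move L, go to p1
p1 | __[b]cb   read b → write c, move R, go to p4
p4 | __c[c]b   read c → write a, move R, go to p0
p0 | __ca[b]   read b → write _, move L, go to p0
p0 | __c[a]_   read a → write c, move L, go to p1
p1 | __[c]c_   read c → write c, move R, go to p3
p3 | __c[c]_
Cell 2 holds _ when M halts.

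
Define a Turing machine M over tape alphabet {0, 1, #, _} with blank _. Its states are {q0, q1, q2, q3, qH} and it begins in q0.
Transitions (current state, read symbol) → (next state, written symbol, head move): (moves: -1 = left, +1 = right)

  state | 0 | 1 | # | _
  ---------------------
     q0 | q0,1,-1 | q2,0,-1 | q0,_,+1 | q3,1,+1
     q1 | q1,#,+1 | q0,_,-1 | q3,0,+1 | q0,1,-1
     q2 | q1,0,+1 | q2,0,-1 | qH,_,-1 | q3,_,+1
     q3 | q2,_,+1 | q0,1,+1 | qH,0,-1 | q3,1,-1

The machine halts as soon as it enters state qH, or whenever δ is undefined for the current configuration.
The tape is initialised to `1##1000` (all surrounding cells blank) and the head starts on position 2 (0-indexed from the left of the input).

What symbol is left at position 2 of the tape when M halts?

_

state=q0 head=2 tape=1#[#]1000___   (q0,#)→(q0,_,+1)
state=q0 head=3 tape=1#_[1]000___   (q0,1)→(q2,0,-1)
state=q2 head=2 tape=1#[_]0000___   (q2,_)→(q3,_,+1)
state=q3 head=3 tape=1#_[0]000___   (q3,0)→(q2,_,+1)
state=q2 head=4 tape=1#__[0]00___   (q2,0)→(q1,0,+1)
state=q1 head=5 tape=1#__0[0]0___   (q1,0)→(q1,#,+1)
state=q1 head=6 tape=1#__0#[0]___   (q1,0)→(q1,#,+1)
state=q1 head=7 tape=1#__0##[_]__   (q1,_)→(q0,1,-1)
state=q0 head=6 tape=1#__0#[#]1__   (q0,#)→(q0,_,+1)
state=q0 head=7 tape=1#__0#_[1]__   (q0,1)→(q2,0,-1)
state=q2 head=6 tape=1#__0#[_]0__   (q2,_)→(q3,_,+1)
state=q3 head=7 tape=1#__0#_[0]__   (q3,0)→(q2,_,+1)
state=q2 head=8 tape=1#__0#__[_]_   (q2,_)→(q3,_,+1)
state=q3 head=9 tape=1#__0#___[_]   (q3,_)→(q3,1,-1)
state=q3 head=8 tape=1#__0#__[_]1   (q3,_)→(q3,1,-1)
state=q3 head=7 tape=1#__0#_[_]11   (q3,_)→(q3,1,-1)
state=q3 head=6 tape=1#__0#[_]111   (q3,_)→(q3,1,-1)
state=q3 head=5 tape=1#__0[#]1111   (q3,#)→(qH,0,-1)
state=qH head=4 tape=1#__[0]01111
Cell 2 holds _ when M halts.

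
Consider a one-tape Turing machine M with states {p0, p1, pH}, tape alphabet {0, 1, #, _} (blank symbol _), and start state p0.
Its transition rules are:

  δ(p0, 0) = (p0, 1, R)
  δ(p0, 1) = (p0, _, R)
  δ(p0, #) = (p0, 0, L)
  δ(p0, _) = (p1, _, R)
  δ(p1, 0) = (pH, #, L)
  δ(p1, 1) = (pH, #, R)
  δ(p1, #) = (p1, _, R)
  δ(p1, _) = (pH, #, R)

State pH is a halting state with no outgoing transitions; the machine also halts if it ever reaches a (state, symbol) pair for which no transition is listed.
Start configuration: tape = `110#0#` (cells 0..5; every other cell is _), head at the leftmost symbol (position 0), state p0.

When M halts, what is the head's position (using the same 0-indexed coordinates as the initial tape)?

8

state=p0 head=0 tape=[1]10#0#___   (p0,1)→(p0,_,R)
state=p0 head=1 tape=_[1]0#0#___   (p0,1)→(p0,_,R)
state=p0 head=2 tape=__[0]#0#___   (p0,0)→(p0,1,R)
state=p0 head=3 tape=__1[#]0#___   (p0,#)→(p0,0,L)
state=p0 head=2 tape=__[1]00#___   (p0,1)→(p0,_,R)
state=p0 head=3 tape=___[0]0#___   (p0,0)→(p0,1,R)
state=p0 head=4 tape=___1[0]#___   (p0,0)→(p0,1,R)
state=p0 head=5 tape=___11[#]___   (p0,#)→(p0,0,L)
state=p0 head=4 tape=___1[1]0___   (p0,1)→(p0,_,R)
state=p0 head=5 tape=___1_[0]___   (p0,0)→(p0,1,R)
state=p0 head=6 tape=___1_1[_]__   (p0,_)→(p1,_,R)
state=p1 head=7 tape=___1_1_[_]_   (p1,_)→(pH,#,R)
state=pH head=8 tape=___1_1_#[_]
At halt the head is at cell 8.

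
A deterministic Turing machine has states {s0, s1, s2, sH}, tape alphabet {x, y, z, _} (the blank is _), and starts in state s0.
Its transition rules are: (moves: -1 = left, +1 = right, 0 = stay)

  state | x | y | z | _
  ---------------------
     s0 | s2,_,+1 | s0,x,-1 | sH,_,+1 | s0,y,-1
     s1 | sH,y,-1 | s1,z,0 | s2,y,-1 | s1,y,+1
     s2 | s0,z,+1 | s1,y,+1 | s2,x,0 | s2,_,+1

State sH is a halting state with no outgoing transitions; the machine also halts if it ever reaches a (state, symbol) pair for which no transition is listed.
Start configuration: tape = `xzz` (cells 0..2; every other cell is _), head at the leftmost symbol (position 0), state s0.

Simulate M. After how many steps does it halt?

4

s0 | [x]zz_   read x → write _, move +1, go to s2
s2 | _[z]z_   read z → write x, move 0, go to s2
s2 | _[x]z_   read x → write z, move +1, go to s0
s0 | _z[z]_   read z → write _, move +1, go to sH
sH | _z_[_]
M halts after 4 transitions.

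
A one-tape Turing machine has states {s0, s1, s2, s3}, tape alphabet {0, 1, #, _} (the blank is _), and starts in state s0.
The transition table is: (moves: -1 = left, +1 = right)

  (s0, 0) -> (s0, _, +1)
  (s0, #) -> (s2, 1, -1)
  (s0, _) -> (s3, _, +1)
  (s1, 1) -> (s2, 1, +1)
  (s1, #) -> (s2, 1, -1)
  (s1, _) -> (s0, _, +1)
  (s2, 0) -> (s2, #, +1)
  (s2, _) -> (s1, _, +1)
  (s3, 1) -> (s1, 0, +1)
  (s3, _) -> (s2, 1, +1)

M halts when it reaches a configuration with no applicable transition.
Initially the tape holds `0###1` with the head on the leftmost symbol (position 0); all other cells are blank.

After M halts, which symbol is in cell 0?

_

state=s0 head=0 tape=[0]###1   (s0,0)→(s0,_,+1)
state=s0 head=1 tape=_[#]##1   (s0,#)→(s2,1,-1)
state=s2 head=0 tape=[_]1##1   (s2,_)→(s1,_,+1)
state=s1 head=1 tape=_[1]##1   (s1,1)→(s2,1,+1)
state=s2 head=2 tape=_1[#]#1
Cell 0 holds _ when M halts.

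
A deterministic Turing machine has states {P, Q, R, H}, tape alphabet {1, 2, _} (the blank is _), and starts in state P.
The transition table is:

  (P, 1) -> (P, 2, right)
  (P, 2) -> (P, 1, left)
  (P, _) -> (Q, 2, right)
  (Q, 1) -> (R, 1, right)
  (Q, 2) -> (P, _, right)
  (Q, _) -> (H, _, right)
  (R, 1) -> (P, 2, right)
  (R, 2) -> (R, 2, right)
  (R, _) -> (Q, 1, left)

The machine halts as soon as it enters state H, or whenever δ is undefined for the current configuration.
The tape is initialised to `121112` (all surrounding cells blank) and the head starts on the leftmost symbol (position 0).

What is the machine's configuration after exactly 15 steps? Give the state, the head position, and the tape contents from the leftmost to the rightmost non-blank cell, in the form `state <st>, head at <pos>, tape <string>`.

state=P head=0 tape=_[1]21112   (P,1)→(P,2,right)
state=P head=1 tape=_2[2]1112   (P,2)→(P,1,left)
state=P head=0 tape=_[2]11112   (P,2)→(P,1,left)
state=P head=-1 tape=[_]111112   (P,_)→(Q,2,right)
state=Q head=0 tape=2[1]11112   (Q,1)→(R,1,right)
state=R head=1 tape=21[1]1112   (R,1)→(P,2,right)
state=P head=2 tape=212[1]112   (P,1)→(P,2,right)
state=P head=3 tape=2122[1]12   (P,1)→(P,2,right)
state=P head=4 tape=21222[1]2   (P,1)→(P,2,right)
state=P head=5 tape=212222[2]   (P,2)→(P,1,left)
state=P head=4 tape=21222[2]1   (P,2)→(P,1,left)
state=P head=3 tape=2122[2]11   (P,2)→(P,1,left)
state=P head=2 tape=212[2]111   (P,2)→(P,1,left)
state=P head=1 tape=21[2]1111   (P,2)→(P,1,left)
state=P head=0 tape=2[1]11111   (P,1)→(P,2,right)
state=P head=1 tape=22[1]1111
After 15 steps: state P, head at 1, tape 2211111.

state P, head at 1, tape 2211111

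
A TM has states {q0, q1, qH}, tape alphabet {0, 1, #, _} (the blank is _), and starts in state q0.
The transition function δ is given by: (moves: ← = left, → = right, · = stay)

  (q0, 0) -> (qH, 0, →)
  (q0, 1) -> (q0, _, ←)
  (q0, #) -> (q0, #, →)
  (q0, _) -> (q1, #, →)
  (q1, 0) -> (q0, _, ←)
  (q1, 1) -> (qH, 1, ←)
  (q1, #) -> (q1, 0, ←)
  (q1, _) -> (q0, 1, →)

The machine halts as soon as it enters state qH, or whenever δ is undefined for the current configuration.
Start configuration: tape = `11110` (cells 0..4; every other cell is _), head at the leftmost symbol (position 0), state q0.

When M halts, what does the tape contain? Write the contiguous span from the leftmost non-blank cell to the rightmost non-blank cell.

####10

state=q0 head=0 tape=_[1]1110_   (q0,1)→(q0,_,←)
state=q0 head=-1 tape=[_]_1110_   (q0,_)→(q1,#,→)
state=q1 head=0 tape=#[_]1110_   (q1,_)→(q0,1,→)
state=q0 head=1 tape=#1[1]110_   (q0,1)→(q0,_,←)
state=q0 head=0 tape=#[1]_110_   (q0,1)→(q0,_,←)
state=q0 head=-1 tape=[#]__110_   (q0,#)→(q0,#,→)
state=q0 head=0 tape=#[_]_110_   (q0,_)→(q1,#,→)
state=q1 head=1 tape=##[_]110_   (q1,_)→(q0,1,→)
state=q0 head=2 tape=##1[1]10_   (q0,1)→(q0,_,←)
state=q0 head=1 tape=##[1]_10_   (q0,1)→(q0,_,←)
state=q0 head=0 tape=#[#]__10_   (q0,#)→(q0,#,→)
state=q0 head=1 tape=##[_]_10_   (q0,_)→(q1,#,→)
state=q1 head=2 tape=###[_]10_   (q1,_)→(q0,1,→)
state=q0 head=3 tape=###1[1]0_   (q0,1)→(q0,_,←)
state=q0 head=2 tape=###[1]_0_   (q0,1)→(q0,_,←)
state=q0 head=1 tape=##[#]__0_   (q0,#)→(q0,#,→)
state=q0 head=2 tape=###[_]_0_   (q0,_)→(q1,#,→)
state=q1 head=3 tape=####[_]0_   (q1,_)→(q0,1,→)
state=q0 head=4 tape=####1[0]_   (q0,0)→(qH,0,→)
state=qH head=5 tape=####10[_]
The non-blank tape span at halt is ####10.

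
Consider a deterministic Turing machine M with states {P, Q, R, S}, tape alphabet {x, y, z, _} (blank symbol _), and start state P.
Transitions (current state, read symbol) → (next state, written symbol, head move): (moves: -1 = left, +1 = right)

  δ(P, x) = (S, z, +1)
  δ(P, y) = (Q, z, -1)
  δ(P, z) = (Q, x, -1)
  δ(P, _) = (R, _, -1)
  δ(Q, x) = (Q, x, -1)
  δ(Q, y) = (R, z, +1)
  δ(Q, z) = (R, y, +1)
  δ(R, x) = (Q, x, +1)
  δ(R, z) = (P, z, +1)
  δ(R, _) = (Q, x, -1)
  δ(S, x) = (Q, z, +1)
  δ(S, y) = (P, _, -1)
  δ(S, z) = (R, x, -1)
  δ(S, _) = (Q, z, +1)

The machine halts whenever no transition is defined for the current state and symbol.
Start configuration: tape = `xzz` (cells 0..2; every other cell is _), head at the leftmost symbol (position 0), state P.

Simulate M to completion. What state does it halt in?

Q

state=P head=0 tape=[x]zz__   (P,x)→(S,z,+1)
state=S head=1 tape=z[z]z__   (S,z)→(R,x,-1)
state=R head=0 tape=[z]xz__   (R,z)→(P,z,+1)
state=P head=1 tape=z[x]z__   (P,x)→(S,z,+1)
state=S head=2 tape=zz[z]__   (S,z)→(R,x,-1)
state=R head=1 tape=z[z]x__   (R,z)→(P,z,+1)
state=P head=2 tape=zz[x]__   (P,x)→(S,z,+1)
state=S head=3 tape=zzz[_]_   (S,_)→(Q,z,+1)
state=Q head=4 tape=zzzz[_]
No transition is defined for (Q, _); M halts in state Q.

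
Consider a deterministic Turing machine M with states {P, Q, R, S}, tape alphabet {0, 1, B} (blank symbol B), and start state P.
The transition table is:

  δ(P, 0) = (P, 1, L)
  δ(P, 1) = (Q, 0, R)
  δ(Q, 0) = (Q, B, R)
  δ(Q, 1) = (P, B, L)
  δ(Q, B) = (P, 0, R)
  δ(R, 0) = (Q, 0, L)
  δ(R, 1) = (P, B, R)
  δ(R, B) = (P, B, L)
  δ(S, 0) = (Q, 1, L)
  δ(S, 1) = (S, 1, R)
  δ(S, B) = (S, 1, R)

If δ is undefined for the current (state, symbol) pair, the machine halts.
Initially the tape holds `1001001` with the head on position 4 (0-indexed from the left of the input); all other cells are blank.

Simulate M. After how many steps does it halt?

P | B1001[0]01   read 0 → write 1, move L, go to P
P | B100[1]101   read 1 → write 0, move R, go to Q
Q | B1000[1]01   read 1 → write B, move L, go to P
P | B100[0]B01   read 0 → write 1, move L, go to P
P | B10[0]1B01   read 0 → write 1, move L, go to P
P | B1[0]11B01   read 0 → write 1, move L, go to P
P | B[1]111B01   read 1 → write 0, move R, go to Q
Q | B0[1]11B01   read 1 → write B, move L, go to P
P | B[0]B11B01   read 0 → write 1, move L, go to P
P | [B]1B11B01
M halts after 9 transitions.

9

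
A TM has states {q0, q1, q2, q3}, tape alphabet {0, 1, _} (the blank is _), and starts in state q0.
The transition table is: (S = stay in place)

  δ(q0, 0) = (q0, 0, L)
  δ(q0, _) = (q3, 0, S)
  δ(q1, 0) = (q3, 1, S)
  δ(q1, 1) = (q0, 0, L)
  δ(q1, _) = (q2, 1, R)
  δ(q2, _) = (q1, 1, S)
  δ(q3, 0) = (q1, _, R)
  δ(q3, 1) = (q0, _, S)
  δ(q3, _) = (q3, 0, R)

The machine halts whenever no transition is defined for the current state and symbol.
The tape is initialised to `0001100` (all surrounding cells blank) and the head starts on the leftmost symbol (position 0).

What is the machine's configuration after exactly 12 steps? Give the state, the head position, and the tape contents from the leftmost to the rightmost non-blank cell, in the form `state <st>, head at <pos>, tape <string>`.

state=q0 head=0 tape=_[0]001100   (q0,0)→(q0,0,L)
state=q0 head=-1 tape=[_]0001100   (q0,_)→(q3,0,S)
state=q3 head=-1 tape=[0]0001100   (q3,0)→(q1,_,R)
state=q1 head=0 tape=_[0]001100   (q1,0)→(q3,1,S)
state=q3 head=0 tape=_[1]001100   (q3,1)→(q0,_,S)
state=q0 head=0 tape=_[_]001100   (q0,_)→(q3,0,S)
state=q3 head=0 tape=_[0]001100   (q3,0)→(q1,_,R)
state=q1 head=1 tape=__[0]01100   (q1,0)→(q3,1,S)
state=q3 head=1 tape=__[1]01100   (q3,1)→(q0,_,S)
state=q0 head=1 tape=__[_]01100   (q0,_)→(q3,0,S)
state=q3 head=1 tape=__[0]01100   (q3,0)→(q1,_,R)
state=q1 head=2 tape=___[0]1100   (q1,0)→(q3,1,S)
state=q3 head=2 tape=___[1]1100
After 12 steps: state q3, head at 2, tape 11100.

state q3, head at 2, tape 11100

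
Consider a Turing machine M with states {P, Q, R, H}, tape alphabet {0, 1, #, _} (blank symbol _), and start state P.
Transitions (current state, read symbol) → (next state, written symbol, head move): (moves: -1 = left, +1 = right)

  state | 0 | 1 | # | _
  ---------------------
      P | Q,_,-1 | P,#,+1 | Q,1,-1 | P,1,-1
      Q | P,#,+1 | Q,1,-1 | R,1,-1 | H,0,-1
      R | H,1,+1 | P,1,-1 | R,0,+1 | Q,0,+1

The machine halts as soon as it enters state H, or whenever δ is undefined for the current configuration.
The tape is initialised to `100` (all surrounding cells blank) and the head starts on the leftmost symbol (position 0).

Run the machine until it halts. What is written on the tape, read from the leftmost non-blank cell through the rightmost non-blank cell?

state=P head=0 tape=____[1]00   (P,1)→(P,#,+1)
state=P head=1 tape=____#[0]0   (P,0)→(Q,_,-1)
state=Q head=0 tape=____[#]_0   (Q,#)→(R,1,-1)
state=R head=-1 tape=___[_]1_0   (R,_)→(Q,0,+1)
state=Q head=0 tape=___0[1]_0   (Q,1)→(Q,1,-1)
state=Q head=-1 tape=___[0]1_0   (Q,0)→(P,#,+1)
state=P head=0 tape=___#[1]_0   (P,1)→(P,#,+1)
state=P head=1 tape=___##[_]0   (P,_)→(P,1,-1)
state=P head=0 tape=___#[#]10   (P,#)→(Q,1,-1)
state=Q head=-1 tape=___[#]110   (Q,#)→(R,1,-1)
state=R head=-2 tape=__[_]1110   (R,_)→(Q,0,+1)
state=Q head=-1 tape=__0[1]110   (Q,1)→(Q,1,-1)
state=Q head=-2 tape=__[0]1110   (Q,0)→(P,#,+1)
state=P head=-1 tape=__#[1]110   (P,1)→(P,#,+1)
state=P head=0 tape=__##[1]10   (P,1)→(P,#,+1)
state=P head=1 tape=__###[1]0   (P,1)→(P,#,+1)
state=P head=2 tape=__####[0]   (P,0)→(Q,_,-1)
state=Q head=1 tape=__###[#]_   (Q,#)→(R,1,-1)
state=R head=0 tape=__##[#]1_   (R,#)→(R,0,+1)
state=R head=1 tape=__##0[1]_   (R,1)→(P,1,-1)
state=P head=0 tape=__##[0]1_   (P,0)→(Q,_,-1)
state=Q head=-1 tape=__#[#]_1_   (Q,#)→(R,1,-1)
state=R head=-2 tape=__[#]1_1_   (R,#)→(R,0,+1)
state=R head=-1 tape=__0[1]_1_   (R,1)→(P,1,-1)
state=P head=-2 tape=__[0]1_1_   (P,0)→(Q,_,-1)
state=Q head=-3 tape=_[_]_1_1_   (Q,_)→(H,0,-1)
state=H head=-4 tape=[_]0_1_1_
The non-blank tape span at halt is 0_1_1.

0_1_1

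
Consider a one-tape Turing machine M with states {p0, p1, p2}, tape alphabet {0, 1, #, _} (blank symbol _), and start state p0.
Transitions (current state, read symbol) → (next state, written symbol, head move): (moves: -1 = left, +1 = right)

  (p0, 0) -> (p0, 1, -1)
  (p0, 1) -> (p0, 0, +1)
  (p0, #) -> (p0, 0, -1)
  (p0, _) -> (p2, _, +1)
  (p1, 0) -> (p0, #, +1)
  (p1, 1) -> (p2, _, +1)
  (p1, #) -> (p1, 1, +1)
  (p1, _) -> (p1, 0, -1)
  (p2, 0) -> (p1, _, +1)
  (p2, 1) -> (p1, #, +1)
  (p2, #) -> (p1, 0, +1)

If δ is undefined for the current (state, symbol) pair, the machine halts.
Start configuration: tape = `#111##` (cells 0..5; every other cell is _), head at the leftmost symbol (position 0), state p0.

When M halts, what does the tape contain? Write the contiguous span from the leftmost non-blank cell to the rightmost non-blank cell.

p0 | _[#]111##____   read # → write 0, move -1, go to p0
p0 | [_]0111##____   read _ → write _, move +1, go to p2
p2 | _[0]111##____   read 0 → write _, move +1, go to p1
p1 | __[1]11##____   read 1 → write _, move +1, go to p2
p2 | ___[1]1##____   read 1 → write #, move +1, go to p1
p1 | ___#[1]##____   read 1 → write _, move +1, go to p2
p2 | ___#_[#]#____   read # → write 0, move +1, go to p1
p1 | ___#_0[#]____   read # → write 1, move +1, go to p1
p1 | ___#_01[_]___   read _ → write 0, move -1, go to p1
p1 | ___#_0[1]0___   read 1 → write _, move +1, go to p2
p2 | ___#_0_[0]___   read 0 → write _, move +1, go to p1
p1 | ___#_0__[_]__   read _ → write 0, move -1, go to p1
p1 | ___#_0_[_]0__   read _ → write 0, move -1, go to p1
p1 | ___#_0[_]00__   read _ → write 0, move -1, go to p1
p1 | ___#_[0]000__   read 0 → write #, move +1, go to p0
p0 | ___#_#[0]00__   read 0 → write 1, move -1, go to p0
p0 | ___#_[#]100__   read # → write 0, move -1, go to p0
p0 | ___#[_]0100__   read _ → write _, move +1, go to p2
p2 | ___#_[0]100__   read 0 → write _, move +1, go to p1
p1 | ___#__[1]00__   read 1 → write _, move +1, go to p2
p2 | ___#___[0]0__   read 0 → write _, move +1, go to p1
p1 | ___#____[0]__   read 0 → write #, move +1, go to p0
p0 | ___#____#[_]_   read _ → write _, move +1, go to p2
p2 | ___#____#_[_]
The non-blank tape span at halt is #____#.

#____#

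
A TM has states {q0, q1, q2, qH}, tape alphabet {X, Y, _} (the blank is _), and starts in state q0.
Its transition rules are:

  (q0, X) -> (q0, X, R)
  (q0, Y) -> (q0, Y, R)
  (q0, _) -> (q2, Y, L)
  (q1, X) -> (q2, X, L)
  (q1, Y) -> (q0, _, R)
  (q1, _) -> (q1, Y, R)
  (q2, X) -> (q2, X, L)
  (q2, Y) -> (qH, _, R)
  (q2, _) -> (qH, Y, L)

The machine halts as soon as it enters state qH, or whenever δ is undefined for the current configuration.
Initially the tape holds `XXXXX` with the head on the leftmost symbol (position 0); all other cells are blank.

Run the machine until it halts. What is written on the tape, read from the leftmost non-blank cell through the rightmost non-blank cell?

q0 | __[X]XXXX_   read X → write X, move R, go to q0
q0 | __X[X]XXX_   read X → write X, move R, go to q0
q0 | __XX[X]XX_   read X → write X, move R, go to q0
q0 | __XXX[X]X_   read X → write X, move R, go to q0
q0 | __XXXX[X]_   read X → write X, move R, go to q0
q0 | __XXXXX[_]   read _ → write Y, move L, go to q2
q2 | __XXXX[X]Y   read X → write X, move L, go to q2
q2 | __XXX[X]XY   read X → write X, move L, go to q2
q2 | __XX[X]XXY   read X → write X, move L, go to q2
q2 | __X[X]XXXY   read X → write X, move L, go to q2
q2 | __[X]XXXXY   read X → write X, move L, go to q2
q2 | _[_]XXXXXY   read _ → write Y, move L, go to qH
qH | [_]YXXXXXY
The non-blank tape span at halt is YXXXXXY.

YXXXXXY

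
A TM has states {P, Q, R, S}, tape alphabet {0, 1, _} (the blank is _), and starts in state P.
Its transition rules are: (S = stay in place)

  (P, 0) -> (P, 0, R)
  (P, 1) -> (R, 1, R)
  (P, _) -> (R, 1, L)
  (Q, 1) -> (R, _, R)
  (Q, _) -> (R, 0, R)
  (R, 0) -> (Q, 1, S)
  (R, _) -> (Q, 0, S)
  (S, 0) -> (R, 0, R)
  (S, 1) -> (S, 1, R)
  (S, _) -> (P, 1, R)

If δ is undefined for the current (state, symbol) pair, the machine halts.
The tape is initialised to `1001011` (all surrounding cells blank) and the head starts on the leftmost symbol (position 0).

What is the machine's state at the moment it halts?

state=P head=0 tape=[1]001011   (P,1)→(R,1,R)
state=R head=1 tape=1[0]01011   (R,0)→(Q,1,S)
state=Q head=1 tape=1[1]01011   (Q,1)→(R,_,R)
state=R head=2 tape=1_[0]1011   (R,0)→(Q,1,S)
state=Q head=2 tape=1_[1]1011   (Q,1)→(R,_,R)
state=R head=3 tape=1__[1]011
No transition is defined for (R, 1); M halts in state R.

R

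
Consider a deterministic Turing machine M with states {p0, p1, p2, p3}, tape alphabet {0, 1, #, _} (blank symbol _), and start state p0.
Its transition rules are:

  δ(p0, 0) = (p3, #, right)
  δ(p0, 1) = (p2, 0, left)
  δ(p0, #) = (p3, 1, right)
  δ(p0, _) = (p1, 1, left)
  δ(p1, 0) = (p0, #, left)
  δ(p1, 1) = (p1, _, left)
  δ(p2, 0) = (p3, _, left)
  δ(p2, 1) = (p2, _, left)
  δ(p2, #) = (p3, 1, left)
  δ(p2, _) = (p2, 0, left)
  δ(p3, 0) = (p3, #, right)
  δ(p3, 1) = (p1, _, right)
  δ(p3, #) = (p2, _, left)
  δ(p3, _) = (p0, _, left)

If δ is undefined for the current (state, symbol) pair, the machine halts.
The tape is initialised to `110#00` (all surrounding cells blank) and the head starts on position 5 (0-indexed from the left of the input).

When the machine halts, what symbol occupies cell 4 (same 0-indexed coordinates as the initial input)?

p0 | 110#0[0]_   read 0 → write #, move right, go to p3
p3 | 110#0#[_]   read _ → write _, move left, go to p0
p0 | 110#0[#]_   read # → write 1, move right, go to p3
p3 | 110#01[_]   read _ → write _, move left, go to p0
p0 | 110#0[1]_   read 1 → write 0, move left, go to p2
p2 | 110#[0]0_   read 0 → write _, move left, go to p3
p3 | 110[#]_0_   read # → write _, move left, go to p2
p2 | 11[0]__0_   read 0 → write _, move left, go to p3
p3 | 1[1]___0_   read 1 → write _, move right, go to p1
p1 | 1_[_]__0_
Cell 4 holds _ when M halts.

_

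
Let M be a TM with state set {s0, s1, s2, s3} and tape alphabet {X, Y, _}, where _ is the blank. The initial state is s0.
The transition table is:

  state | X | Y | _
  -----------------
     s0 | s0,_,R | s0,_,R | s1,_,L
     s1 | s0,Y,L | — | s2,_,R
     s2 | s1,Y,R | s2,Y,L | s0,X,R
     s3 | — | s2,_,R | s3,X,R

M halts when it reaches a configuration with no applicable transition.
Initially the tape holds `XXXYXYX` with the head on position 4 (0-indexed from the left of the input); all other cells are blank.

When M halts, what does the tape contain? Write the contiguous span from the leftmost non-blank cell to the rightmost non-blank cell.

s0 | XXXY[X]YX____   read X → write _, move R, go to s0
s0 | XXXY_[Y]X____   read Y → write _, move R, go to s0
s0 | XXXY__[X]____   read X → write _, move R, go to s0
s0 | XXXY___[_]___   read _ → write _, move L, go to s1
s1 | XXXY__[_]____   read _ → write _, move R, go to s2
s2 | XXXY___[_]___   read _ → write X, move R, go to s0
s0 | XXXY___X[_]__   read _ → write _, move L, go to s1
s1 | XXXY___[X]___   read X → write Y, move L, go to s0
s0 | XXXY__[_]Y___   read _ → write _, move L, go to s1
s1 | XXXY_[_]_Y___   read _ → write _, move R, go to s2
s2 | XXXY__[_]Y___   read _ → write X, move R, go to s0
s0 | XXXY__X[Y]___   read Y → write _, move R, go to s0
s0 | XXXY__X_[_]__   read _ → write _, move L, go to s1
s1 | XXXY__X[_]___   read _ → write _, move R, go to s2
s2 | XXXY__X_[_]__   read _ → write X, move R, go to s0
s0 | XXXY__X_X[_]_   read _ → write _, move L, go to s1
s1 | XXXY__X_[X]__   read X → write Y, move L, go to s0
s0 | XXXY__X[_]Y__   read _ → write _, move L, go to s1
s1 | XXXY__[X]_Y__   read X → write Y, move L, go to s0
s0 | XXXY_[_]Y_Y__   read _ → write _, move L, go to s1
s1 | XXXY[_]_Y_Y__   read _ → write _, move R, go to s2
s2 | XXXY_[_]Y_Y__   read _ → write X, move R, go to s0
s0 | XXXY_X[Y]_Y__   read Y → write _, move R, go to s0
s0 | XXXY_X_[_]Y__   read _ → write _, move L, go to s1
s1 | XXXY_X[_]_Y__   read _ → write _, move R, go to s2
s2 | XXXY_X_[_]Y__   read _ → write X, move R, go to s0
s0 | XXXY_X_X[Y]__   read Y → write _, move R, go to s0
s0 | XXXY_X_X_[_]_   read _ → write _, move L, go to s1
s1 | XXXY_X_X[_]__   read _ → write _, move R, go to s2
s2 | XXXY_X_X_[_]_   read _ → write X, move R, go to s0
s0 | XXXY_X_X_X[_]   read _ → write _, move L, go to s1
s1 | XXXY_X_X_[X]_   read X → write Y, move L, go to s0
s0 | XXXY_X_X[_]Y_   read _ → write _, move L, go to s1
s1 | XXXY_X_[X]_Y_   read X → write Y, move L, go to s0
s0 | XXXY_X[_]Y_Y_   read _ → write _, move L, go to s1
s1 | XXXY_[X]_Y_Y_   read X → write Y, move L, go to s0
s0 | XXXY[_]Y_Y_Y_   read _ → write _, move L, go to s1
s1 | XXX[Y]_Y_Y_Y_
The non-blank tape span at halt is XXXY_Y_Y_Y.

XXXY_Y_Y_Y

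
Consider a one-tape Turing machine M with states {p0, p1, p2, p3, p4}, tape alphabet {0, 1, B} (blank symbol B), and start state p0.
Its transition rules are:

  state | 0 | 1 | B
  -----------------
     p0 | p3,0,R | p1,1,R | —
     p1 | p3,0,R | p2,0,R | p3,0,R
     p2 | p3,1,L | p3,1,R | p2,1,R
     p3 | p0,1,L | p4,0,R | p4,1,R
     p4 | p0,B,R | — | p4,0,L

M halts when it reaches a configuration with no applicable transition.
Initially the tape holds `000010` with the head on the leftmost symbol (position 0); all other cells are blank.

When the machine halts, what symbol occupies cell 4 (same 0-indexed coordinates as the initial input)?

0

p0 | [0]00010B   read 0 → write 0, move R, go to p3
p3 | 0[0]0010B   read 0 → write 1, move L, go to p0
p0 | [0]10010B   read 0 → write 0, move R, go to p3
p3 | 0[1]0010B   read 1 → write 0, move R, go to p4
p4 | 00[0]010B   read 0 → write B, move R, go to p0
p0 | 00B[0]10B   read 0 → write 0, move R, go to p3
p3 | 00B0[1]0B   read 1 → write 0, move R, go to p4
p4 | 00B00[0]B   read 0 → write B, move R, go to p0
p0 | 00B00B[B]
Cell 4 holds 0 when M halts.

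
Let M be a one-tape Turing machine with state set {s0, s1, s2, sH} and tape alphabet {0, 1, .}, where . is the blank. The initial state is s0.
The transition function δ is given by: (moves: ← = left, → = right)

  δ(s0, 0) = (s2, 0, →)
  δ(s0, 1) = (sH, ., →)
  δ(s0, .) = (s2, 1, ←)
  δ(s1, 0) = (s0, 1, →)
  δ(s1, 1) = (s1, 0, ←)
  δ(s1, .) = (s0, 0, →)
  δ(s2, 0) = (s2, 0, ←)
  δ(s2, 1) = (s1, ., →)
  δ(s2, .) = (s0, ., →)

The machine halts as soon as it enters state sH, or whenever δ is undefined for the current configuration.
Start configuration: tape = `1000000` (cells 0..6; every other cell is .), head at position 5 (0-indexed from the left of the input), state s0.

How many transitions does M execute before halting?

34

s0 | 10000[0]0...   read 0 → write 0, move →, go to s2
s2 | 100000[0]...   read 0 → write 0, move ←, go to s2
s2 | 10000[0]0...   read 0 → write 0, move ←, go to s2
s2 | 1000[0]00...   read 0 → write 0, move ←, go to s2
s2 | 100[0]000...   read 0 → write 0, move ←, go to s2
s2 | 10[0]0000...   read 0 → write 0, move ←, go to s2
s2 | 1[0]00000...   read 0 → write 0, move ←, go to s2
s2 | [1]000000...   read 1 → write ., move →, go to s1
s1 | .[0]00000...   read 0 → write 1, move →, go to s0
s0 | .1[0]0000...   read 0 → write 0, move →, go to s2
s2 | .10[0]000...   read 0 → write 0, move ←, go to s2
s2 | .1[0]0000...   read 0 → write 0, move ←, go to s2
s2 | .[1]00000...   read 1 → write ., move →, go to s1
s1 | ..[0]0000...   read 0 → write 1, move →, go to s0
s0 | ..1[0]000...   read 0 → write 0, move →, go to s2
s2 | ..10[0]00...   read 0 → write 0, move ←, go to s2
s2 | ..1[0]000...   read 0 → write 0, move ←, go to s2
s2 | ..[1]0000...   read 1 → write ., move →, go to s1
s1 | ...[0]000...   read 0 → write 1, move →, go to s0
s0 | ...1[0]00...   read 0 → write 0, move →, go to s2
s2 | ...10[0]0...   read 0 → write 0, move ←, go to s2
s2 | ...1[0]00...   read 0 → write 0, move ←, go to s2
s2 | ...[1]000...   read 1 → write ., move →, go to s1
s1 | ....[0]00...   read 0 → write 1, move →, go to s0
s0 | ....1[0]0...   read 0 → write 0, move →, go to s2
s2 | ....10[0]...   read 0 → write 0, move ←, go to s2
s2 | ....1[0]0...   read 0 → write 0, move ←, go to s2
s2 | ....[1]00...   read 1 → write ., move →, go to s1
s1 | .....[0]0...   read 0 → write 1, move →, go to s0
s0 | .....1[0]...   read 0 → write 0, move →, go to s2
s2 | .....10[.]..   read . → write ., move →, go to s0
s0 | .....10.[.].   read . → write 1, move ←, go to s2
s2 | .....10[.]1.   read . → write ., move →, go to s0
s0 | .....10.[1].   read 1 → write ., move →, go to sH
sH | .....10..[.]
M halts after 34 transitions.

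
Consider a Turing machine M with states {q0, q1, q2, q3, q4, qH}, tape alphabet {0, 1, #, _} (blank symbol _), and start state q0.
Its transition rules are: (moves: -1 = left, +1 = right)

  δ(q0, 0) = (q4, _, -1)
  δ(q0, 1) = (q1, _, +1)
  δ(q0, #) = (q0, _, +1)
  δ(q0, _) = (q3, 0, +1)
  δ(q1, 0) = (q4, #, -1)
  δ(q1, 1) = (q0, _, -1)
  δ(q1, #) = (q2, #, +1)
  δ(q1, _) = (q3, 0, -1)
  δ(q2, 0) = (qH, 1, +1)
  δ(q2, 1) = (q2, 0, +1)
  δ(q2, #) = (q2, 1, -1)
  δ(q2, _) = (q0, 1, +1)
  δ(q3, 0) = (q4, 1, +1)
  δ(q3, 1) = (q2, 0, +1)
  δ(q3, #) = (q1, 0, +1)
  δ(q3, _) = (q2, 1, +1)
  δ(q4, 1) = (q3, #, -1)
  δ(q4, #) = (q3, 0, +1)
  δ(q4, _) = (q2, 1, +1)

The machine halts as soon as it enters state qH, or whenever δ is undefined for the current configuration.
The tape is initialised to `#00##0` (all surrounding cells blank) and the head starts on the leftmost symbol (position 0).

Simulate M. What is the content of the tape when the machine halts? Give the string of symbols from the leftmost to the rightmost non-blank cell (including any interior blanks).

11_##0

q0 | [#]00##0   read # → write _, move +1, go to q0
q0 | _[0]0##0   read 0 → write _, move -1, go to q4
q4 | [_]_0##0   read _ → write 1, move +1, go to q2
q2 | 1[_]0##0   read _ → write 1, move +1, go to q0
q0 | 11[0]##0   read 0 → write _, move -1, go to q4
q4 | 1[1]_##0   read 1 → write #, move -1, go to q3
q3 | [1]#_##0   read 1 → write 0, move +1, go to q2
q2 | 0[#]_##0   read # → write 1, move -1, go to q2
q2 | [0]1_##0   read 0 → write 1, move +1, go to qH
qH | 1[1]_##0
The non-blank tape span at halt is 11_##0.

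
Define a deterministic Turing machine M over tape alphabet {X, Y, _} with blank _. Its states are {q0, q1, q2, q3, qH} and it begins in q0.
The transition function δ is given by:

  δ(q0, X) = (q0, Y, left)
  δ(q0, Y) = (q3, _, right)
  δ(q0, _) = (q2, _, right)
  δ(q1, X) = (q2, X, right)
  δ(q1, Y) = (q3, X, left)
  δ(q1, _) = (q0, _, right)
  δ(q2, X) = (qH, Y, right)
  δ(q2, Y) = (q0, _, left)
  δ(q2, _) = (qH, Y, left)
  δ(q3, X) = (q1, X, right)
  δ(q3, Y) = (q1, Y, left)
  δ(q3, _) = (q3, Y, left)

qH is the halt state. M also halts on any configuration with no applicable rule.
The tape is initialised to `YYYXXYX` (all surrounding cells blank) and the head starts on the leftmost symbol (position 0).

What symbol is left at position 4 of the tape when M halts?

state=q0 head=0 tape=[Y]YYXXYX   (q0,Y)→(q3,_,right)
state=q3 head=1 tape=_[Y]YXXYX   (q3,Y)→(q1,Y,left)
state=q1 head=0 tape=[_]YYXXYX   (q1,_)→(q0,_,right)
state=q0 head=1 tape=_[Y]YXXYX   (q0,Y)→(q3,_,right)
state=q3 head=2 tape=__[Y]XXYX   (q3,Y)→(q1,Y,left)
state=q1 head=1 tape=_[_]YXXYX   (q1,_)→(q0,_,right)
state=q0 head=2 tape=__[Y]XXYX   (q0,Y)→(q3,_,right)
state=q3 head=3 tape=___[X]XYX   (q3,X)→(q1,X,right)
state=q1 head=4 tape=___X[X]YX   (q1,X)→(q2,X,right)
state=q2 head=5 tape=___XX[Y]X   (q2,Y)→(q0,_,left)
state=q0 head=4 tape=___X[X]_X   (q0,X)→(q0,Y,left)
state=q0 head=3 tape=___[X]Y_X   (q0,X)→(q0,Y,left)
state=q0 head=2 tape=__[_]YY_X   (q0,_)→(q2,_,right)
state=q2 head=3 tape=___[Y]Y_X   (q2,Y)→(q0,_,left)
state=q0 head=2 tape=__[_]_Y_X   (q0,_)→(q2,_,right)
state=q2 head=3 tape=___[_]Y_X   (q2,_)→(qH,Y,left)
state=qH head=2 tape=__[_]YY_X
Cell 4 holds Y when M halts.

Y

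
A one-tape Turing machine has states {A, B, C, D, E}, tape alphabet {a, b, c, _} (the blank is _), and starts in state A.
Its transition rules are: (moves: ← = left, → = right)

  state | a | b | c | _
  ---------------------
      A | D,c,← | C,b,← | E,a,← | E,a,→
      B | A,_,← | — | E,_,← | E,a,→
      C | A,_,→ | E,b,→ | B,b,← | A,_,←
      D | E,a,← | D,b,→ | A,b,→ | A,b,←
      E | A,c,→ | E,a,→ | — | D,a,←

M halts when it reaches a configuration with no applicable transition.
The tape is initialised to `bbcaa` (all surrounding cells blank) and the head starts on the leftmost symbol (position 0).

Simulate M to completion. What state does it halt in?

E

state=A head=0 tape=_____[b]bcaa   (A,b)→(C,b,←)
state=C head=-1 tape=____[_]bbcaa   (C,_)→(A,_,←)
state=A head=-2 tape=___[_]_bbcaa   (A,_)→(E,a,→)
state=E head=-1 tape=___a[_]bbcaa   (E,_)→(D,a,←)
state=D head=-2 tape=___[a]abbcaa   (D,a)→(E,a,←)
state=E head=-3 tape=__[_]aabbcaa   (E,_)→(D,a,←)
state=D head=-4 tape=_[_]aaabbcaa   (D,_)→(A,b,←)
state=A head=-5 tape=[_]baaabbcaa   (A,_)→(E,a,→)
state=E head=-4 tape=a[b]aaabbcaa   (E,b)→(E,a,→)
state=E head=-3 tape=aa[a]aabbcaa   (E,a)→(A,c,→)
state=A head=-2 tape=aac[a]abbcaa   (A,a)→(D,c,←)
state=D head=-3 tape=aa[c]cabbcaa   (D,c)→(A,b,→)
state=A head=-2 tape=aab[c]abbcaa   (A,c)→(E,a,←)
state=E head=-3 tape=aa[b]aabbcaa   (E,b)→(E,a,→)
state=E head=-2 tape=aaa[a]abbcaa   (E,a)→(A,c,→)
state=A head=-1 tape=aaac[a]bbcaa   (A,a)→(D,c,←)
state=D head=-2 tape=aaa[c]cbbcaa   (D,c)→(A,b,→)
state=A head=-1 tape=aaab[c]bbcaa   (A,c)→(E,a,←)
state=E head=-2 tape=aaa[b]abbcaa   (E,b)→(E,a,→)
state=E head=-1 tape=aaaa[a]bbcaa   (E,a)→(A,c,→)
state=A head=0 tape=aaaac[b]bcaa   (A,b)→(C,b,←)
state=C head=-1 tape=aaaa[c]bbcaa   (C,c)→(B,b,←)
state=B head=-2 tape=aaa[a]bbbcaa   (B,a)→(A,_,←)
state=A head=-3 tape=aa[a]_bbbcaa   (A,a)→(D,c,←)
state=D head=-4 tape=a[a]c_bbbcaa   (D,a)→(E,a,←)
state=E head=-5 tape=[a]ac_bbbcaa   (E,a)→(A,c,→)
state=A head=-4 tape=c[a]c_bbbcaa   (A,a)→(D,c,←)
state=D head=-5 tape=[c]cc_bbbcaa   (D,c)→(A,b,→)
state=A head=-4 tape=b[c]c_bbbcaa   (A,c)→(E,a,←)
state=E head=-5 tape=[b]ac_bbbcaa   (E,b)→(E,a,→)
state=E head=-4 tape=a[a]c_bbbcaa   (E,a)→(A,c,→)
state=A head=-3 tape=ac[c]_bbbcaa   (A,c)→(E,a,←)
state=E head=-4 tape=a[c]a_bbbcaa
No transition is defined for (E, c); M halts in state E.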